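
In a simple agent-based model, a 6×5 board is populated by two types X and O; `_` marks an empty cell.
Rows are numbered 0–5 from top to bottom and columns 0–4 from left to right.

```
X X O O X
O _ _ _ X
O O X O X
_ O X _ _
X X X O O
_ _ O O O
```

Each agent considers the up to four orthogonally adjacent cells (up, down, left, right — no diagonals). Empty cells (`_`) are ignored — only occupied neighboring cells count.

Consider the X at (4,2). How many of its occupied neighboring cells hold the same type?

2

Occupied neighbors of (4,2): (3,2)=X, (5,2)=O, (4,1)=X, (4,3)=O.
Same type (X): 2 of 4.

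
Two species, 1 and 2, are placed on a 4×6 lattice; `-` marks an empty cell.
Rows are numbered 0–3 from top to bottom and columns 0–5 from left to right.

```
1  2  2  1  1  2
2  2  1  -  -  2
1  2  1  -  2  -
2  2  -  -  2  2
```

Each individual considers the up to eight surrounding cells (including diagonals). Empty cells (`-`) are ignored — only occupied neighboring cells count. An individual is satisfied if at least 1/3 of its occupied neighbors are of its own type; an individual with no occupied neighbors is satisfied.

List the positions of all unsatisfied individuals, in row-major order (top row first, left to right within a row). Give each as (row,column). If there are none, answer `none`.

(0,0), (2,0), (2,2)

Row 0: (0,0)1 0/3 unhappy · (0,1)2 3/5 ok · (0,2)2 2/4 ok · (0,3)1 2/3 ok · (0,4)1 1/3 ok · (0,5)2 1/2 ok
Row 1: (1,0)2 3/5 ok · (1,1)2 4/8 ok · (1,2)1 2/6 ok · (1,5)2 2/3 ok
Row 2: (2,0)1 0/5 unhappy · (2,1)2 4/7 ok · (2,2)1 1/4 unhappy · (2,4)2 3/3 ok
Row 3: (3,0)2 2/3 ok · (3,1)2 2/4 ok · (3,4)2 2/2 ok · (3,5)2 2/2 ok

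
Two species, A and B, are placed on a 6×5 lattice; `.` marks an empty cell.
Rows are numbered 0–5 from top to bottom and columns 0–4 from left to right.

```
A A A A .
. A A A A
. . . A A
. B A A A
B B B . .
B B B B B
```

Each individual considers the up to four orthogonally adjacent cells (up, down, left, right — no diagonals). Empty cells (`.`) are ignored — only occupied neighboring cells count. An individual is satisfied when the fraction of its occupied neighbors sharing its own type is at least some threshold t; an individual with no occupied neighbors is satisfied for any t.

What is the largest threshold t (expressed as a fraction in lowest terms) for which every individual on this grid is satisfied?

Row 0: (0,0)A 1/1 · (0,1)A 3/3 · (0,2)A 3/3 · (0,3)A 2/2
Row 1: (1,1)A 2/2 · (1,2)A 3/3 · (1,3)A 4/4 · (1,4)A 2/2
Row 2: (2,3)A 3/3 · (2,4)A 3/3
Row 3: (3,1)B 1/2 · (3,2)A 1/3 · (3,3)A 3/3 · (3,4)A 2/2
Row 4: (4,0)B 2/2 · (4,1)B 4/4 · (4,2)B 2/3
Row 5: (5,0)B 2/2 · (5,1)B 3/3 · (5,2)B 3/3 · (5,3)B 2/2 · (5,4)B 1/1
The smallest same-type fraction is 1/3 at (3,2), which reduces to 1/3. Any threshold above that leaves this individual unsatisfied.

1/3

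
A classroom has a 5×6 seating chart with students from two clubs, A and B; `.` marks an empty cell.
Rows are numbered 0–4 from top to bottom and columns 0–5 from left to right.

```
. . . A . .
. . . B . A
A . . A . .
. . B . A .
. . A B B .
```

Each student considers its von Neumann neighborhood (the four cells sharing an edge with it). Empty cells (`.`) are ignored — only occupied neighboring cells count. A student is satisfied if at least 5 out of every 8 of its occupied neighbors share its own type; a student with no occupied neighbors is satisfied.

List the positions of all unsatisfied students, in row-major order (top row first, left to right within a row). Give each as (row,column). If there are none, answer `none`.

Row 0: (0,3)A 0/1 not
Row 1: (1,3)B 0/2 not · (1,5)A 0/0 satisfied
Row 2: (2,0)A 0/0 satisfied · (2,3)A 0/1 not
Row 3: (3,2)B 0/1 not · (3,4)A 0/1 not
Row 4: (4,2)A 0/2 not · (4,3)B 1/2 not · (4,4)B 1/2 not

(0,3), (1,3), (2,3), (3,2), (3,4), (4,2), (4,3), (4,4)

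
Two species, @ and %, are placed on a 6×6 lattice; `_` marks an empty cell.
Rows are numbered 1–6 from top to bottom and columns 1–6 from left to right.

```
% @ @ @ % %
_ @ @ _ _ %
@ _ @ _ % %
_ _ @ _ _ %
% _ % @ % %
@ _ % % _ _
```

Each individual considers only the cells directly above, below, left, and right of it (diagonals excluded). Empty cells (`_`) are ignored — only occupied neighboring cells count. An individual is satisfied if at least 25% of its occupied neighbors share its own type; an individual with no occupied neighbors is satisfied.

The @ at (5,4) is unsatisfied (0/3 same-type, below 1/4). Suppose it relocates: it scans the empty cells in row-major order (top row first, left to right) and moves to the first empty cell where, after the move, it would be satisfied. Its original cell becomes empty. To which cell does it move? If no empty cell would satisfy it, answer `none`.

Vacating (5,4). Empty cells in order:
  (2,1): 2/3 same-type → satisfied — stop here.

(2,1)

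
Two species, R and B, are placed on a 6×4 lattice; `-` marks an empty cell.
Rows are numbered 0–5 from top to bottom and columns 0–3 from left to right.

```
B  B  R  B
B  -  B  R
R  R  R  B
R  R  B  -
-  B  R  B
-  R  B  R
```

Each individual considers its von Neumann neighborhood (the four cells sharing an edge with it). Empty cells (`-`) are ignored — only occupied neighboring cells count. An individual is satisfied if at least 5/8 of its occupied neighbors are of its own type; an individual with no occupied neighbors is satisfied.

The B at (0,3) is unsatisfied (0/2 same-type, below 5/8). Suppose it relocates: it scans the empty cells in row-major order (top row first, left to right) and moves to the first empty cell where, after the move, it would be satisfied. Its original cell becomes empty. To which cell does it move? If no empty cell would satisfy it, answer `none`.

Vacating (0,3). Empty cells in order:
  (1,1): 3/4 same-type → satisfied — stop here.

(1,1)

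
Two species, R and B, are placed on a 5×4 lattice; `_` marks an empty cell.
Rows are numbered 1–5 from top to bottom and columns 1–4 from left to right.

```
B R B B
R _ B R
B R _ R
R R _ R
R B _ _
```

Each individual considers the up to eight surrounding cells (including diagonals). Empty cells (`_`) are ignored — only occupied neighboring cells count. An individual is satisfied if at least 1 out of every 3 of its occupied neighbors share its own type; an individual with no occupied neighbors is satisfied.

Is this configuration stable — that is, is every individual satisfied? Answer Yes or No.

No

(1,1)B 0/2 ✗
(1,2)R 1/4 ✗
(1,3)B 2/4 ✓
(1,4)B 2/3 ✓
(2,1)R 2/4 ✓
(2,3)B 2/6 ✓
(2,4)R 1/4 ✗
(3,1)B 0/4 ✗
(3,2)R 3/5 ✓
(3,4)R 2/3 ✓
(4,1)R 3/5 ✓
(4,2)R 3/5 ✓
(4,4)R 1/1 ✓
(5,1)R 2/3 ✓
(5,2)B 0/3 ✗
For instance (1,1) has only 0/2 same-type neighbors, below 1/3.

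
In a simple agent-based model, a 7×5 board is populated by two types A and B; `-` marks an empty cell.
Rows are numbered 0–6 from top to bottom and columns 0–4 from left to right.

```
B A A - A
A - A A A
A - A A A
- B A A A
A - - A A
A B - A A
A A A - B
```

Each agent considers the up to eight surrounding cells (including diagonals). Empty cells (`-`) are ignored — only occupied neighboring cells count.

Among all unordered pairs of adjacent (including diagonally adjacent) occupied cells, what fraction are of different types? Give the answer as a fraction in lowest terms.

13/58

Scan each occupied cell's neighbors to the right and below (and the two forward diagonals) so each pair is counted once.
Row 0: B(0,0)–A(0,1)≠ B(0,0)–A(1,0)≠ A(0,1)–A(0,2)= A(0,1)–A(1,2)= A(0,1)–A(1,0)= A(0,2)–A(1,2)= A(0,2)–A(1,3)= A(0,4)–A(1,4)= A(0,4)–A(1,3)=  → 2/9 unlike.
Row 1: A(1,0)–A(2,0)= A(1,2)–A(1,3)= A(1,2)–A(2,2)= A(1,2)–A(2,3)= A(1,3)–A(1,4)= A(1,3)–A(2,3)= A(1,3)–A(2,4)= A(1,3)–A(2,2)= A(1,4)–A(2,4)= A(1,4)–A(2,3)=  → 0/10 unlike.
Row 2: A(2,0)–B(3,1)≠ A(2,2)–A(2,3)= A(2,2)–A(3,2)= A(2,2)–A(3,3)= A(2,2)–B(3,1)≠ A(2,3)–A(2,4)= A(2,3)–A(3,3)= A(2,3)–A(3,4)= A(2,3)–A(3,2)= A(2,4)–A(3,4)= A(2,4)–A(3,3)=  → 2/11 unlike.
Row 3: B(3,1)–A(3,2)≠ B(3,1)–A(4,0)≠ A(3,2)–A(3,3)= A(3,2)–A(4,3)= A(3,3)–A(3,4)= A(3,3)–A(4,3)= A(3,3)–A(4,4)= A(3,4)–A(4,4)= A(3,4)–A(4,3)=  → 2/9 unlike.
Row 4: A(4,0)–A(5,0)= A(4,0)–B(5,1)≠ A(4,3)–A(4,4)= A(4,3)–A(5,3)= A(4,3)–A(5,4)= A(4,4)–A(5,4)= A(4,4)–A(5,3)=  → 1/7 unlike.
Row 5: A(5,0)–B(5,1)≠ A(5,0)–A(6,0)= A(5,0)–A(6,1)= B(5,1)–A(6,1)≠ B(5,1)–A(6,2)≠ B(5,1)–A(6,0)≠ A(5,3)–A(5,4)= A(5,3)–B(6,4)≠ A(5,3)–A(6,2)= A(5,4)–B(6,4)≠  → 6/10 unlike.
Row 6: A(6,0)–A(6,1)= A(6,1)–A(6,2)=  → 0/2 unlike.
Total adjacent occupied pairs: 58; unlike-type pairs: 13.
13/58 is already in lowest terms.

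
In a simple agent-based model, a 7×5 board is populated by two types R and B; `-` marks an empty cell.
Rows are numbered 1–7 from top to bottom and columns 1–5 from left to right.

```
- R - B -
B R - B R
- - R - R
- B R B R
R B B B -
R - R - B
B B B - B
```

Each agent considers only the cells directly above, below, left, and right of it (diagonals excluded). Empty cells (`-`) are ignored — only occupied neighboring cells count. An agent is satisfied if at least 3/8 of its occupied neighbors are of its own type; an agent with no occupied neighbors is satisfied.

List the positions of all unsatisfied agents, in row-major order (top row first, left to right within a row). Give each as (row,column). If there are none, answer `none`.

(2,1), (4,3), (4,4), (6,3)

(1,2)R 1/1 ok
(1,4)B 1/1 ok
(2,1)B 0/1 unhappy
(2,2)R 1/2 ok
(2,4)B 1/2 ok
(2,5)R 1/2 ok
(3,3)R 1/1 ok
(3,5)R 2/2 ok
(4,2)B 1/2 ok
(4,3)R 1/4 unhappy
(4,4)B 1/3 unhappy
(4,5)R 1/2 ok
(5,1)R 1/2 ok
(5,2)B 2/3 ok
(5,3)B 2/4 ok
(5,4)B 2/2 ok
(6,1)R 1/2 ok
(6,3)R 0/2 unhappy
(6,5)B 1/1 ok
(7,1)B 1/2 ok
(7,2)B 2/2 ok
(7,3)B 1/2 ok
(7,5)B 1/1 ok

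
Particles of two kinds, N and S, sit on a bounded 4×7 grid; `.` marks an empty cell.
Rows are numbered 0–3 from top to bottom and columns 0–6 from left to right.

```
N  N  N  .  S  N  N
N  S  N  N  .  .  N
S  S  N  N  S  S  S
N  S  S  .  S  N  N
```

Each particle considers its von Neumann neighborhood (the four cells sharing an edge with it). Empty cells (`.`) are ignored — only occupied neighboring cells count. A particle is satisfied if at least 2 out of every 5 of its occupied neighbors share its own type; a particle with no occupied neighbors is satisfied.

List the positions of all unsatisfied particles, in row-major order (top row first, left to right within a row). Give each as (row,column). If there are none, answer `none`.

(0,4), (1,0), (1,1), (2,0), (2,6), (3,0), (3,5)

(0,0)N 2/2 ok
(0,1)N 2/3 ok
(0,2)N 2/2 ok
(0,4)S 0/1 unhappy
(0,5)N 1/2 ok
(0,6)N 2/2 ok
(1,0)N 1/3 unhappy
(1,1)S 1/4 unhappy
(1,2)N 3/4 ok
(1,3)N 2/2 ok
(1,6)N 1/2 ok
(2,0)S 1/3 unhappy
(2,1)S 3/4 ok
(2,2)N 2/4 ok
(2,3)N 2/3 ok
(2,4)S 2/3 ok
(2,5)S 2/3 ok
(2,6)S 1/3 unhappy
(3,0)N 0/2 unhappy
(3,1)S 2/3 ok
(3,2)S 1/2 ok
(3,4)S 1/2 ok
(3,5)N 1/3 unhappy
(3,6)N 1/2 ok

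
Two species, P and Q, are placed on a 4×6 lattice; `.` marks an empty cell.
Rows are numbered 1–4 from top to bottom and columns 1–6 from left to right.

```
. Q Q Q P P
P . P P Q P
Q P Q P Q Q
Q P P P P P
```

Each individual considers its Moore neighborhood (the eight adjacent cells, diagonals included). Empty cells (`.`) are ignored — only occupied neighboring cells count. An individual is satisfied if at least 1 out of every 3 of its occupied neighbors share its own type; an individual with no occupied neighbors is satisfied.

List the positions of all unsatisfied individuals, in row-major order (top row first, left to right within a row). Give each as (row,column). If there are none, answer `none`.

(3,1), (3,3), (3,5)

(1,2)Q 1/3 satisfied
(1,3)Q 2/4 satisfied
(1,4)Q 2/5 satisfied
(1,5)P 3/5 satisfied
(1,6)P 2/3 satisfied
(2,1)P 1/3 satisfied
(2,3)P 3/7 satisfied
(2,4)P 3/8 satisfied
(2,5)Q 3/8 satisfied
(2,6)P 2/5 satisfied
(3,1)Q 1/4 not
(3,2)P 4/7 satisfied
(3,3)Q 0/7 not
(3,4)P 5/8 satisfied
(3,5)Q 2/8 not
(3,6)Q 2/5 satisfied
(4,1)Q 1/3 satisfied
(4,2)P 2/5 satisfied
(4,3)P 4/5 satisfied
(4,4)P 3/5 satisfied
(4,5)P 3/5 satisfied
(4,6)P 1/3 satisfied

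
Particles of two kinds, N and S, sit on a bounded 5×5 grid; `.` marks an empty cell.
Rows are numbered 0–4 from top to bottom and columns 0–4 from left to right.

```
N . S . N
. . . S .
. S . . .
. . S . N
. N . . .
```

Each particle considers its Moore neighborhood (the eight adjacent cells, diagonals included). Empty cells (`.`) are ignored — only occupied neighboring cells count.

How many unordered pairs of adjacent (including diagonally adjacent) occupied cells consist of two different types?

2

Scan each occupied cell's neighbors to the right and below (and the two forward diagonals) so each pair is counted once.
Row 0: S(0,2)–S(1,3)= N(0,4)–S(1,3)≠  → 1/2 unlike.
Row 2: S(2,1)–S(3,2)=  → 0/1 unlike.
Row 3: S(3,2)–N(4,1)≠  → 1/1 unlike.
Total adjacent occupied pairs: 4; unlike-type pairs: 2.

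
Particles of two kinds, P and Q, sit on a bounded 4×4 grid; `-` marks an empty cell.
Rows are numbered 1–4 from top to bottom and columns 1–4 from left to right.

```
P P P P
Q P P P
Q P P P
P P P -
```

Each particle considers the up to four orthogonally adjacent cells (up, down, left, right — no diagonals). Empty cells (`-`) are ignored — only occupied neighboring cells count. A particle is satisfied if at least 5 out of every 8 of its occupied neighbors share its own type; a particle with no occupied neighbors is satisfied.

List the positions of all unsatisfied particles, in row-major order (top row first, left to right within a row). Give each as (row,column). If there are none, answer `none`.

(1,1), (2,1), (3,1), (4,1)

(1,1)P 1/2 unhappy
(1,2)P 3/3 ok
(1,3)P 3/3 ok
(1,4)P 2/2 ok
(2,1)Q 1/3 unhappy
(2,2)P 3/4 ok
(2,3)P 4/4 ok
(2,4)P 3/3 ok
(3,1)Q 1/3 unhappy
(3,2)P 3/4 ok
(3,3)P 4/4 ok
(3,4)P 2/2 ok
(4,1)P 1/2 unhappy
(4,2)P 3/3 ok
(4,3)P 2/2 ok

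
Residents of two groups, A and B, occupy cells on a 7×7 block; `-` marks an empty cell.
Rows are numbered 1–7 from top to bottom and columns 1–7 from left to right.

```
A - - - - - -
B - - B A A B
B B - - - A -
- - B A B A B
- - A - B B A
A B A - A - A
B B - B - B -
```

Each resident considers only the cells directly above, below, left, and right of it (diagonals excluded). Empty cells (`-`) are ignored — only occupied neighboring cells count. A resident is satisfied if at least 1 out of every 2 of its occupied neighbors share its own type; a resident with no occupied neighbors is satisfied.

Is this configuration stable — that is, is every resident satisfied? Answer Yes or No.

No

(1,1)A 0/1 not
(2,1)B 1/2 satisfied
(2,4)B 0/1 not
(2,5)A 1/2 satisfied
(2,6)A 2/3 satisfied
(2,7)B 0/1 not
(3,1)B 2/2 satisfied
(3,2)B 1/1 satisfied
(3,6)A 2/2 satisfied
(4,3)B 0/2 not
(4,4)A 0/2 not
(4,5)B 1/3 not
(4,6)A 1/4 not
(4,7)B 0/2 not
(5,3)A 1/2 satisfied
(5,5)B 2/3 satisfied
(5,6)B 1/3 not
(5,7)A 1/3 not
(6,1)A 0/2 not
(6,2)B 1/3 not
(6,3)A 1/2 satisfied
(6,5)A 0/1 not
(6,7)A 1/1 satisfied
(7,1)B 1/2 satisfied
(7,2)B 2/2 satisfied
(7,4)B 0/0 satisfied
(7,6)B 0/0 satisfied
For instance (1,1) has only 0/1 same-type neighbors, below 1/2.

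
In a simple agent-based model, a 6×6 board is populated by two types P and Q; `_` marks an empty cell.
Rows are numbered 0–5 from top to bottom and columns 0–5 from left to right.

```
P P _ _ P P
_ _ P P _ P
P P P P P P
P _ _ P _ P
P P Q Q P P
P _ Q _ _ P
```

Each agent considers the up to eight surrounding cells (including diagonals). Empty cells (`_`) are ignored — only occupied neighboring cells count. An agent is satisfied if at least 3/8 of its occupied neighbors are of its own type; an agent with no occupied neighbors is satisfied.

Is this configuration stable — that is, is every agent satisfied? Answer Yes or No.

(0,0)P 1/1 satisfied
(0,1)P 2/2 satisfied
(0,4)P 3/3 satisfied
(0,5)P 2/2 satisfied
(1,2)P 5/5 satisfied
(1,3)P 5/5 satisfied
(1,5)P 4/4 satisfied
(2,0)P 2/2 satisfied
(2,1)P 4/4 satisfied
(2,2)P 5/5 satisfied
(2,3)P 5/5 satisfied
(2,4)P 6/6 satisfied
(2,5)P 3/3 satisfied
(3,0)P 4/4 satisfied
(3,3)P 4/6 satisfied
(3,5)P 4/4 satisfied
(4,0)P 3/3 satisfied
(4,1)P 3/5 satisfied
(4,2)Q 2/4 satisfied
(4,3)Q 2/4 satisfied
(4,4)P 4/5 satisfied
(4,5)P 3/3 satisfied
(5,0)P 2/2 satisfied
(5,2)Q 2/3 satisfied
(5,5)P 2/2 satisfied
All meet the threshold, so the configuration is stable.

Yes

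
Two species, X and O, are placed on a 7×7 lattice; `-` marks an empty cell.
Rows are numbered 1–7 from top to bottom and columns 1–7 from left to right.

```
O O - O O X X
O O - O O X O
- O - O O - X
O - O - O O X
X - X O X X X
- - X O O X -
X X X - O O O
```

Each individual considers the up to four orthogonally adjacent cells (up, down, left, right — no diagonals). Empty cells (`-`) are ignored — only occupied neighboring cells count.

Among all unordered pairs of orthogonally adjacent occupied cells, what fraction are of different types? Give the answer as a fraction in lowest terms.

8/23

Scan each occupied cell's neighbors to the right and below so each pair is counted once.
From row 1: 2 unlike of 10 pairs (running 2/10).
From row 2: 3 unlike of 8 pairs (running 5/18).
From row 3: 0 unlike of 3 pairs (running 5/21).
From row 4: 5 unlike of 7 pairs (running 10/28).
From row 5: 3 unlike of 8 pairs (running 13/36).
From row 6: 3 unlike of 6 pairs (running 16/42).
From row 7: 0 unlike of 4 pairs (running 16/46).
Total adjacent occupied pairs: 46; unlike-type pairs: 16.
16/46 reduces to 8/23.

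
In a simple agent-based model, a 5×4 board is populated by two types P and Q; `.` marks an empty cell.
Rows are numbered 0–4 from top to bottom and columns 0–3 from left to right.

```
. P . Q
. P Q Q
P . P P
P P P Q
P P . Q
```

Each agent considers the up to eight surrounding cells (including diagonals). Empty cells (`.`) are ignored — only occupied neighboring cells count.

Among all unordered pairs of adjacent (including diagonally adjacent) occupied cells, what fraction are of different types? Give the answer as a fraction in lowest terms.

Scan each occupied cell's neighbors to the right and below (and the two forward diagonals) so each pair is counted once.
Row 0: P(0,1)–P(1,1)= P(0,1)–Q(1,2)≠ Q(0,3)–Q(1,3)= Q(0,3)–Q(1,2)=  → 1/4 unlike.
Row 1: P(1,1)–Q(1,2)≠ P(1,1)–P(2,2)= P(1,1)–P(2,0)= Q(1,2)–Q(1,3)= Q(1,2)–P(2,2)≠ Q(1,2)–P(2,3)≠ Q(1,3)–P(2,3)≠ Q(1,3)–P(2,2)≠  → 5/8 unlike.
Row 2: P(2,0)–P(3,0)= P(2,0)–P(3,1)= P(2,2)–P(2,3)= P(2,2)–P(3,2)= P(2,2)–Q(3,3)≠ P(2,2)–P(3,1)= P(2,3)–Q(3,3)≠ P(2,3)–P(3,2)=  → 2/8 unlike.
Row 3: P(3,0)–P(3,1)= P(3,0)–P(4,0)= P(3,0)–P(4,1)= P(3,1)–P(3,2)= P(3,1)–P(4,1)= P(3,1)–P(4,0)= P(3,2)–Q(3,3)≠ P(3,2)–Q(4,3)≠ P(3,2)–P(4,1)= Q(3,3)–Q(4,3)=  → 2/10 unlike.
Row 4: P(4,0)–P(4,1)=  → 0/1 unlike.
Total adjacent occupied pairs: 31; unlike-type pairs: 10.
10/31 is already in lowest terms.

10/31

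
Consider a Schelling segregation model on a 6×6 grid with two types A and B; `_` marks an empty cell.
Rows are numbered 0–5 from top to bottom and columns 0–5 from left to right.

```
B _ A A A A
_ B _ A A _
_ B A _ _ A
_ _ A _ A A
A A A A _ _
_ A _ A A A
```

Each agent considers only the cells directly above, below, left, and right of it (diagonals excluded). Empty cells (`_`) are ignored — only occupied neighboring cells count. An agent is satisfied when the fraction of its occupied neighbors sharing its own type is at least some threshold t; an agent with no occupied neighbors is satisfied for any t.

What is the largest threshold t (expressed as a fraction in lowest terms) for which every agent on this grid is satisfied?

Row 0: (0,0)B — no occupied neighbors · (0,2)A 1/1 · (0,3)A 3/3 · (0,4)A 3/3 · (0,5)A 1/1
Row 1: (1,1)B 1/1 · (1,3)A 2/2 · (1,4)A 2/2
Row 2: (2,1)B 1/2 · (2,2)A 1/2 · (2,5)A 1/1
Row 3: (3,2)A 2/2 · (3,4)A 1/1 · (3,5)A 2/2
Row 4: (4,0)A 1/1 · (4,1)A 3/3 · (4,2)A 3/3 · (4,3)A 2/2
Row 5: (5,1)A 1/1 · (5,3)A 2/2 · (5,4)A 2/2 · (5,5)A 1/1
The smallest same-type fraction is 1/2 at (2,1), which reduces to 1/2. Any threshold above that leaves this agent unsatisfied.

1/2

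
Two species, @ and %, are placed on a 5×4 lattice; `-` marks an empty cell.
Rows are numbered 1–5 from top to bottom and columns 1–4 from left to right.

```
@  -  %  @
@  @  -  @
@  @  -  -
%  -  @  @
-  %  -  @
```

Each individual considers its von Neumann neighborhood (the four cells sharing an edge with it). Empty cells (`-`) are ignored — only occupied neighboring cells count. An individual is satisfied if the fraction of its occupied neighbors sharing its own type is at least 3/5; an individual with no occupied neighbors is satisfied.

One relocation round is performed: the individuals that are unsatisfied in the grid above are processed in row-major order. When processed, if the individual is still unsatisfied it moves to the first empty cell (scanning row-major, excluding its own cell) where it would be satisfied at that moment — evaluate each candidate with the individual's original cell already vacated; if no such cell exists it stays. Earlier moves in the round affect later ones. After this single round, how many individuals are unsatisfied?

1

Initially unsatisfied (in order): (1,3), (1,4), (4,1).
  (1,3) → (5,1).
  (1,4): now satisfied by earlier moves; stays.
  (4,1): no empty cell satisfies it; stays.
Resulting grid:
@ - - @
@ @ - @
@ @ - -
% - @ @
% % - @
Unsatisfied now: (4,1).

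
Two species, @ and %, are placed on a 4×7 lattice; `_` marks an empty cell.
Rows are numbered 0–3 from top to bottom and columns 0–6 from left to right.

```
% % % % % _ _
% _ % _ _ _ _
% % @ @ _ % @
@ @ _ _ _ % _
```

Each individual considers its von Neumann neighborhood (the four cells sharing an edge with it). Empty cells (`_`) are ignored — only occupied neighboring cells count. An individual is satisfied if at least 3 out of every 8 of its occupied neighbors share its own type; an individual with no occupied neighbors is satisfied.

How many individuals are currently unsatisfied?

Row 0: (0,0)% 2/2 ✓ · (0,1)% 2/2 ✓ · (0,2)% 3/3 ✓ · (0,3)% 2/2 ✓ · (0,4)% 1/1 ✓
Row 1: (1,0)% 2/2 ✓ · (1,2)% 1/2 ✓
Row 2: (2,0)% 2/3 ✓ · (2,1)% 1/3 ✗ · (2,2)@ 1/3 ✗ · (2,3)@ 1/1 ✓ · (2,5)% 1/2 ✓ · (2,6)@ 0/1 ✗
Row 3: (3,0)@ 1/2 ✓ · (3,1)@ 1/2 ✓ · (3,5)% 1/1 ✓
Unsatisfied: (2,1), (2,2), (2,6) — 3 in total.

3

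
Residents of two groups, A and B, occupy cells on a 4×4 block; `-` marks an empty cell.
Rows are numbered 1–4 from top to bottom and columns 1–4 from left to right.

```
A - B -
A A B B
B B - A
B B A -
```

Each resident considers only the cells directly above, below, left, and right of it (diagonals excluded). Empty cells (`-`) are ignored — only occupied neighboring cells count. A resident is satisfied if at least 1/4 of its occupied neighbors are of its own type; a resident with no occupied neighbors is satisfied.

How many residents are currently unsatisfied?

Row 1: (1,1)A 1/1 ok · (1,3)B 1/1 ok
Row 2: (2,1)A 2/3 ok · (2,2)A 1/3 ok · (2,3)B 2/3 ok · (2,4)B 1/2 ok
Row 3: (3,1)B 2/3 ok · (3,2)B 2/3 ok · (3,4)A 0/1 unhappy
Row 4: (4,1)B 2/2 ok · (4,2)B 2/3 ok · (4,3)A 0/1 unhappy
Unsatisfied: (3,4), (4,3) — 2 in total.

2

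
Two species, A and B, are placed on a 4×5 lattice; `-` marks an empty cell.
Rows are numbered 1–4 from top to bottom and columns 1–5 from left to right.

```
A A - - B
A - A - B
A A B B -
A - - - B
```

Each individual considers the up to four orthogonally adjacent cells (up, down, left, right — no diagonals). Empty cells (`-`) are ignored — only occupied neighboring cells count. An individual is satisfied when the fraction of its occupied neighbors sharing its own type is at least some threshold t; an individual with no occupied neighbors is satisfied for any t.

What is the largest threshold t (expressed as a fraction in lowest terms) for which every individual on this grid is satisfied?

0/1

(1,1)A 2/2
(1,2)A 1/1
(1,5)B 1/1
(2,1)A 2/2
(2,3)A 0/1
(2,5)B 1/1
(3,1)A 3/3
(3,2)A 1/2
(3,3)B 1/3
(3,4)B 1/1
(4,1)A 1/1
(4,5)B — no occupied neighbors
The smallest same-type fraction is 0/1 at (2,3), which reduces to 0/1. Any threshold above that leaves this individual unsatisfied.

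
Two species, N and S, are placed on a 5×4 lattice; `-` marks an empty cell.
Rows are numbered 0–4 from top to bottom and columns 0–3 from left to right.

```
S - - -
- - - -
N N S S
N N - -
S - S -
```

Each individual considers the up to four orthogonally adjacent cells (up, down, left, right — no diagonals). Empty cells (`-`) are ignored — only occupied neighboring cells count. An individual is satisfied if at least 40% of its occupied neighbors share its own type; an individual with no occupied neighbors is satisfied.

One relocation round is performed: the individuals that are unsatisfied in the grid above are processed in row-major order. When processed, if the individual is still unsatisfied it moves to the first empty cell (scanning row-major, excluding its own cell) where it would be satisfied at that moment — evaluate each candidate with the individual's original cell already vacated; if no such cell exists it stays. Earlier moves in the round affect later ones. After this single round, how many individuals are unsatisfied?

0

Initially unsatisfied (in order): (4,0).
  (4,0) → (0,1).
Resulting grid:
S S - -
- - - -
N N S S
N N - -
- - S -
All satisfied now.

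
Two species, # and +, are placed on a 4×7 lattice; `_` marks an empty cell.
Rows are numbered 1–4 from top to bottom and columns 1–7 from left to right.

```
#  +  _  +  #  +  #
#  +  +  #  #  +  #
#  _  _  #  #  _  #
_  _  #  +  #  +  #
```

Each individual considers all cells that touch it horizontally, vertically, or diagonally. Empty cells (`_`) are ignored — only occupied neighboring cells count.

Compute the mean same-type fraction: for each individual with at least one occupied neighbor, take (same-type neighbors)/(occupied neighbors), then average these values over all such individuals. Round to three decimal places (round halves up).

0.417

(1,1)# 1/3
(1,2)+ 2/4
(1,4)+ 1/4
(1,5)# 2/5
(1,6)+ 1/5
(1,7)# 1/3
(2,1)# 2/4
(2,2)+ 2/5
(2,3)+ 3/5
(2,4)# 4/6
(2,5)# 4/7
(2,6)+ 1/7
(2,7)# 2/4
(3,1)# 1/2
(3,4)# 5/7
(3,5)# 4/7
(3,7)# 2/4
(4,3)# 1/2
(4,4)+ 0/4
(4,5)# 2/4
(4,6)+ 0/4
(4,7)# 1/2
Sum over 22 individuals: 1/3 + 2/4 + 1/4 + 2/5 + 1/5 + 1/3 + 2/4 + 2/5 + 3/5 + 4/6 + 4/7 + 1/7 + 2/4 + 1/2 + 5/7 + 4/7 + 2/4 + 1/2 + 0/4 + 2/4 + 0/4 + 1/2 = 551/60; mean = 551/60 ÷ 22 = 551/1320 = 0.417424… → 0.417.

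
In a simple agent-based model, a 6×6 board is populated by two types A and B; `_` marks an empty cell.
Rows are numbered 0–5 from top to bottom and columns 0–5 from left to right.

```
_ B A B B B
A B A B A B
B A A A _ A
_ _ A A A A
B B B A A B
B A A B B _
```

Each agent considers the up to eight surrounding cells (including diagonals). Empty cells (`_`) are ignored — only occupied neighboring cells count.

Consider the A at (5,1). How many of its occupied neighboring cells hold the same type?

Occupied neighbors of (5,1): (4,0)=B, (4,1)=B, (4,2)=B, (5,0)=B, (5,2)=A.
Same type (A): 1 of 5.

1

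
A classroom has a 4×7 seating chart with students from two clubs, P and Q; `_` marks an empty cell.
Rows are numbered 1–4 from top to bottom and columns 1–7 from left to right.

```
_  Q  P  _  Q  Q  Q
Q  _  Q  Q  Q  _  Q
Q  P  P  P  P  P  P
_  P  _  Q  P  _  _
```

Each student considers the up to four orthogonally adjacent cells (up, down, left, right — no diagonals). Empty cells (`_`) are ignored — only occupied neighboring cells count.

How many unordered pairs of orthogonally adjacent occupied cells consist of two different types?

Scan each occupied cell's neighbors to the right and below so each pair is counted once.
Row 1: Q(1,2)–P(1,3)≠ P(1,3)–Q(2,3)≠ Q(1,5)–Q(1,6)= Q(1,5)–Q(2,5)= Q(1,6)–Q(1,7)= Q(1,7)–Q(2,7)=  → 2/6 unlike.
Row 2: Q(2,1)–Q(3,1)= Q(2,3)–Q(2,4)= Q(2,3)–P(3,3)≠ Q(2,4)–Q(2,5)= Q(2,4)–P(3,4)≠ Q(2,5)–P(3,5)≠ Q(2,7)–P(3,7)≠  → 4/7 unlike.
Row 3: Q(3,1)–P(3,2)≠ P(3,2)–P(3,3)= P(3,2)–P(4,2)= P(3,3)–P(3,4)= P(3,4)–P(3,5)= P(3,4)–Q(4,4)≠ P(3,5)–P(3,6)= P(3,5)–P(4,5)= P(3,6)–P(3,7)=  → 2/9 unlike.
Row 4: Q(4,4)–P(4,5)≠  → 1/1 unlike.
Total adjacent occupied pairs: 23; unlike-type pairs: 9.

9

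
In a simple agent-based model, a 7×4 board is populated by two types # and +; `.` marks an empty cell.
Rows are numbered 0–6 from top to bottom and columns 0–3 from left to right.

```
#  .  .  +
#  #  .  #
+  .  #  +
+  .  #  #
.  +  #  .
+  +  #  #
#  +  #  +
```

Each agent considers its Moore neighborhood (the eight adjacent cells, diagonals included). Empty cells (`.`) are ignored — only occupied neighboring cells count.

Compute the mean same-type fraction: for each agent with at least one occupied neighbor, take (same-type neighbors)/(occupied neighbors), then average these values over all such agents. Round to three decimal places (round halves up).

0.503

Row 0: (0,0)# 2/2 · (0,3)+ 0/1
Row 1: (1,0)# 2/3 · (1,1)# 3/4 · (1,3)# 1/3
Row 2: (2,0)+ 1/3 · (2,2)# 4/5 · (2,3)+ 0/4
Row 3: (3,0)+ 2/2 · (3,2)# 3/5 · (3,3)# 3/4
Row 4: (4,1)+ 3/6 · (4,2)# 4/6
Row 5: (5,0)+ 3/4 · (5,1)+ 3/7 · (5,2)# 3/7 · (5,3)# 3/4
Row 6: (6,0)# 0/3 · (6,1)+ 2/5 · (6,2)# 2/5 · (6,3)+ 0/3
Sum over 21 agents: 2/2 + 0/1 + 2/3 + 3/4 + 1/3 + 1/3 + 4/5 + 0/4 + 2/2 + 3/5 + 3/4 + 3/6 + 4/6 + 3/4 + 3/7 + 3/7 + 3/4 + 0/3 + 2/5 + 2/5 + 0/3 = 739/70; mean = 739/70 ÷ 21 = 739/1470 = 0.502721… → 0.503.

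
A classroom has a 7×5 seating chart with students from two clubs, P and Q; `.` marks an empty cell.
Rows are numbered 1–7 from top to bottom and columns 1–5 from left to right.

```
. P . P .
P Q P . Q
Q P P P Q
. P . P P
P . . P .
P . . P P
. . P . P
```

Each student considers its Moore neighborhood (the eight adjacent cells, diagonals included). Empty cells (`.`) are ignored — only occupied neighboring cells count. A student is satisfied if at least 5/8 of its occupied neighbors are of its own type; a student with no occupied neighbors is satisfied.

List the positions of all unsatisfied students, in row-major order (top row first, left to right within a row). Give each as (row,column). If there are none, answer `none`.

(1,4), (2,1), (2,2), (2,5), (3,1), (3,5)

Row 1: (1,2)P 2/3 ✓ · (1,4)P 1/2 ✗
Row 2: (2,1)P 2/4 ✗ · (2,2)Q 1/6 ✗ · (2,3)P 5/6 ✓ · (2,5)Q 1/3 ✗
Row 3: (3,1)Q 1/4 ✗ · (3,2)P 4/6 ✓ · (3,3)P 5/6 ✓ · (3,4)P 4/6 ✓ · (3,5)Q 1/4 ✗
Row 4: (4,2)P 3/4 ✓ · (4,4)P 4/5 ✓ · (4,5)P 3/4 ✓
Row 5: (5,1)P 2/2 ✓ · (5,4)P 4/4 ✓
Row 6: (6,1)P 1/1 ✓ · (6,4)P 4/4 ✓ · (6,5)P 3/3 ✓
Row 7: (7,3)P 1/1 ✓ · (7,5)P 2/2 ✓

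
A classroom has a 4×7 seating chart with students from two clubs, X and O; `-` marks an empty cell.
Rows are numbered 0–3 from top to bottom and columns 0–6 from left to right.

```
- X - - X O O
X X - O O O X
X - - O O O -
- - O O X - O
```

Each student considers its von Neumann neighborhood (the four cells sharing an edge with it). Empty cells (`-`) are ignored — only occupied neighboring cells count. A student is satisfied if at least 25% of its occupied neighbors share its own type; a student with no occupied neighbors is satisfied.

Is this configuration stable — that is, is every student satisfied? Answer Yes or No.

Row 0: (0,1)X 1/1 satisfied · (0,4)X 0/2 not · (0,5)O 2/3 satisfied · (0,6)O 1/2 satisfied
Row 1: (1,0)X 2/2 satisfied · (1,1)X 2/2 satisfied · (1,3)O 2/2 satisfied · (1,4)O 3/4 satisfied · (1,5)O 3/4 satisfied · (1,6)X 0/2 not
Row 2: (2,0)X 1/1 satisfied · (2,3)O 3/3 satisfied · (2,4)O 3/4 satisfied · (2,5)O 2/2 satisfied
Row 3: (3,2)O 1/1 satisfied · (3,3)O 2/3 satisfied · (3,4)X 0/2 not · (3,6)O 0/0 satisfied
For instance (0,4) has only 0/2 same-type neighbors, below 1/4.

No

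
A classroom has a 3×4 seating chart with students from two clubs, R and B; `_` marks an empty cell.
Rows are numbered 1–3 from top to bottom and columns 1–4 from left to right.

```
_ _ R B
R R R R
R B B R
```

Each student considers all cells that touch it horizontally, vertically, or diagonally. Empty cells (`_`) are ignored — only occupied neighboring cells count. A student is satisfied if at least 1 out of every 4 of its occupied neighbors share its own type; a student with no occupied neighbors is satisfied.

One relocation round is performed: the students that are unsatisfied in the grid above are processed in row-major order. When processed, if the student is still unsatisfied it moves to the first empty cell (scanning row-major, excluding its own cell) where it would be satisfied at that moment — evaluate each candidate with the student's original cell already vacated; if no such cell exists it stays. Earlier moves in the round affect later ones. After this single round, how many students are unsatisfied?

3

Initially unsatisfied (in order): (1,4), (3,2), (3,3).
  (1,4): no empty cell satisfies it; stays.
  (3,2): no empty cell satisfies it; stays.
  (3,3): no empty cell satisfies it; stays.
Resulting grid:
_ _ R B
R R R R
R B B R
Unsatisfied now: (1,4), (3,2), (3,3).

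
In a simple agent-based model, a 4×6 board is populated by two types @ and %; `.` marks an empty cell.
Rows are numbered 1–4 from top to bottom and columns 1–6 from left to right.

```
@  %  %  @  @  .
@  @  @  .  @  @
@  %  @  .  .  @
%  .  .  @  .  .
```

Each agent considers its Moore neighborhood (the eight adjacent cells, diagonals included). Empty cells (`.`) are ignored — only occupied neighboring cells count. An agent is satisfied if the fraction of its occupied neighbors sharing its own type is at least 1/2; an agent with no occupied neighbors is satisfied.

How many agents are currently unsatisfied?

3

(1,1)@ 2/3 ✓
(1,2)% 1/5 ✗
(1,3)% 1/4 ✗
(1,4)@ 3/4 ✓
(1,5)@ 3/3 ✓
(2,1)@ 3/5 ✓
(2,2)@ 5/8 ✓
(2,3)@ 3/6 ✓
(2,5)@ 4/4 ✓
(2,6)@ 3/3 ✓
(3,1)@ 2/4 ✓
(3,2)% 1/6 ✗
(3,3)@ 3/4 ✓
(3,6)@ 2/2 ✓
(4,1)% 1/2 ✓
(4,4)@ 1/1 ✓
Unsatisfied: (1,2), (1,3), (3,2) — 3 in total.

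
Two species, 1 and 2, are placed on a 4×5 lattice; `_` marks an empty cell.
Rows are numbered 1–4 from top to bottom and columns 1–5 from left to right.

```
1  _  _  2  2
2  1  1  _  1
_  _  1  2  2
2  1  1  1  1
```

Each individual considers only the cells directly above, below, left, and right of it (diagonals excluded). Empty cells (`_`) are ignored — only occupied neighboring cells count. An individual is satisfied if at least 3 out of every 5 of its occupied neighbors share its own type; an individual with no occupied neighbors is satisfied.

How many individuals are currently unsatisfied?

10

(1,1)1 0/1 not
(1,4)2 1/1 satisfied
(1,5)2 1/2 not
(2,1)2 0/2 not
(2,2)1 1/2 not
(2,3)1 2/2 satisfied
(2,5)1 0/2 not
(3,3)1 2/3 satisfied
(3,4)2 1/3 not
(3,5)2 1/3 not
(4,1)2 0/1 not
(4,2)1 1/2 not
(4,3)1 3/3 satisfied
(4,4)1 2/3 satisfied
(4,5)1 1/2 not
Unsatisfied: (1,1), (1,5), (2,1), (2,2), (2,5), (3,4), (3,5), (4,1), (4,2), (4,5) — 10 in total.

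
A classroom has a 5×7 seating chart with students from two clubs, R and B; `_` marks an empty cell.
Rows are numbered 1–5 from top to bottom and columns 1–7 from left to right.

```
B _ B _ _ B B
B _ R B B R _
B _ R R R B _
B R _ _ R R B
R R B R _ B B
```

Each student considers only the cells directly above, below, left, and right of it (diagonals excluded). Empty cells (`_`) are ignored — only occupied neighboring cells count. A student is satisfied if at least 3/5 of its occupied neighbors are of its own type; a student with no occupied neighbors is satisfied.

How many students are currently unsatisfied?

Row 1: (1,1)B 1/1 ok · (1,3)B 0/1 unhappy · (1,6)B 1/2 unhappy · (1,7)B 1/1 ok
Row 2: (2,1)B 2/2 ok · (2,3)R 1/3 unhappy · (2,4)B 1/3 unhappy · (2,5)B 1/3 unhappy · (2,6)R 0/3 unhappy
Row 3: (3,1)B 2/2 ok · (3,3)R 2/2 ok · (3,4)R 2/3 ok · (3,5)R 2/4 unhappy · (3,6)B 0/3 unhappy
Row 4: (4,1)B 1/3 unhappy · (4,2)R 1/2 unhappy · (4,5)R 2/2 ok · (4,6)R 1/4 unhappy · (4,7)B 1/2 unhappy
Row 5: (5,1)R 1/2 unhappy · (5,2)R 2/3 ok · (5,3)B 0/2 unhappy · (5,4)R 0/1 unhappy · (5,6)B 1/2 unhappy · (5,7)B 2/2 ok
Unsatisfied: (1,3), (1,6), (2,3), (2,4), (2,5), (2,6), (3,5), (3,6), (4,1), (4,2), (4,6), (4,7), (5,1), (5,3), (5,4), (5,6) — 16 in total.

16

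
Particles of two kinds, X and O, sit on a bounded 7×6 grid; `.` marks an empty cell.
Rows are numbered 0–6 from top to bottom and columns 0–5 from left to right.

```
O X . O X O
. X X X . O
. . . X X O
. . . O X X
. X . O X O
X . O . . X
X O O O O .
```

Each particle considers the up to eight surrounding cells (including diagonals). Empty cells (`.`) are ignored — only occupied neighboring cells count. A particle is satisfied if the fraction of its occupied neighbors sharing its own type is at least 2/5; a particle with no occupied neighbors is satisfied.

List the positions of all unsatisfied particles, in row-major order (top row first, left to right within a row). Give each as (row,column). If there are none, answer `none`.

(0,0), (0,3), (0,4), (2,5), (3,3), (4,5), (5,5)

Row 0: (0,0)O 0/2 ✗ · (0,1)X 2/3 ✓ · (0,3)O 0/3 ✗ · (0,4)X 1/4 ✗ · (0,5)O 1/2 ✓
Row 1: (1,1)X 2/3 ✓ · (1,2)X 4/5 ✓ · (1,3)X 4/5 ✓ · (1,5)O 2/4 ✓
Row 2: (2,3)X 4/5 ✓ · (2,4)X 4/7 ✓ · (2,5)O 1/4 ✗
Row 3: (3,3)O 1/5 ✗ · (3,4)X 4/8 ✓ · (3,5)X 3/5 ✓
Row 4: (4,1)X 1/2 ✓ · (4,3)O 2/4 ✓ · (4,4)X 3/6 ✓ · (4,5)O 0/4 ✗
Row 5: (5,0)X 2/3 ✓ · (5,2)O 4/5 ✓ · (5,5)X 1/3 ✗
Row 6: (6,0)X 1/2 ✓ · (6,1)O 2/4 ✓ · (6,2)O 3/3 ✓ · (6,3)O 3/3 ✓ · (6,4)O 1/2 ✓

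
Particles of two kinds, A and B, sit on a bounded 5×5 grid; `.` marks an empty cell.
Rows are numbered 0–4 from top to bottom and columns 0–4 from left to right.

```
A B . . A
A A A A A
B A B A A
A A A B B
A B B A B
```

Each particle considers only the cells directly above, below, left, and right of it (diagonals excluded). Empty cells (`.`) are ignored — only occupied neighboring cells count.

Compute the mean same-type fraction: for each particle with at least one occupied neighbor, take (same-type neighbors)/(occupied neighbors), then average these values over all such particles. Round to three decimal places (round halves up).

0.500

(0,0)A 1/2
(0,1)B 0/2
(0,4)A 1/1
(1,0)A 2/3
(1,1)A 3/4
(1,2)A 2/3
(1,3)A 3/3
(1,4)A 3/3
(2,0)B 0/3
(2,1)A 2/4
(2,2)B 0/4
(2,3)A 2/4
(2,4)A 2/3
(3,0)A 2/3
(3,1)A 3/4
(3,2)A 1/4
(3,3)B 1/4
(3,4)B 2/3
(4,0)A 1/2
(4,1)B 1/3
(4,2)B 1/3
(4,3)A 0/3
(4,4)B 1/2
Sum over 23 particles: 1/2 + 0/2 + 1/1 + 2/3 + 3/4 + 2/3 + 3/3 + 3/3 + 0/3 + 2/4 + 0/4 + 2/4 + 2/3 + 2/3 + 3/4 + 1/4 + 1/4 + 2/3 + 1/2 + 1/3 + 1/3 + 0/3 + 1/2 = 23/2; mean = 23/2 ÷ 23 = 1/2 = 0.5 → 0.500.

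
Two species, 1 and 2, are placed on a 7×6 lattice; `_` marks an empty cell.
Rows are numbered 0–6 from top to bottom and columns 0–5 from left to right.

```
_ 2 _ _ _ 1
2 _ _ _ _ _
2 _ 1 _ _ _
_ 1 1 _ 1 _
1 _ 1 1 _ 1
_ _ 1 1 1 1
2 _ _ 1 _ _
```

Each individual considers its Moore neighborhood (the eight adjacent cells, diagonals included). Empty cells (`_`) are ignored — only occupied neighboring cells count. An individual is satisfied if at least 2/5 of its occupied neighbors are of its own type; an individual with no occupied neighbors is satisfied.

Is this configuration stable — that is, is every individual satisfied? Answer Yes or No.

Yes

Row 0: (0,1)2 1/1 ok · (0,5)1 0/0 ok
Row 1: (1,0)2 2/2 ok
Row 2: (2,0)2 1/2 ok · (2,2)1 2/2 ok
Row 3: (3,1)1 4/5 ok · (3,2)1 4/4 ok · (3,4)1 2/2 ok
Row 4: (4,0)1 1/1 ok · (4,2)1 5/5 ok · (4,3)1 6/6 ok · (4,5)1 3/3 ok
Row 5: (5,2)1 4/4 ok · (5,3)1 5/5 ok · (5,4)1 5/5 ok · (5,5)1 2/2 ok
Row 6: (6,0)2 0/0 ok · (6,3)1 3/3 ok
All meet the threshold, so the configuration is stable.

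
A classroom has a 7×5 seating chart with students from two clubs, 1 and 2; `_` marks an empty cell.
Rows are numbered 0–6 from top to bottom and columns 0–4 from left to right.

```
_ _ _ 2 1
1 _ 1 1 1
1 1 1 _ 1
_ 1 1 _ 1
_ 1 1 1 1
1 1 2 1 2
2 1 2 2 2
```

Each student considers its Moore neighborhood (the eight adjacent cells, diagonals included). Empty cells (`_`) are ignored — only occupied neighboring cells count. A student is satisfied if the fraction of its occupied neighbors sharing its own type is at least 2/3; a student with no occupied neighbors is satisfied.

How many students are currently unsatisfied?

8

(0,3)2 0/4 not
(0,4)1 2/3 satisfied
(1,0)1 2/2 satisfied
(1,2)1 3/4 satisfied
(1,3)1 5/6 satisfied
(1,4)1 3/4 satisfied
(2,0)1 3/3 satisfied
(2,1)1 6/6 satisfied
(2,2)1 5/5 satisfied
(2,4)1 3/3 satisfied
(3,1)1 6/6 satisfied
(3,2)1 6/6 satisfied
(3,4)1 3/3 satisfied
(4,1)1 5/6 satisfied
(4,2)1 6/7 satisfied
(4,3)1 5/7 satisfied
(4,4)1 3/4 satisfied
(5,0)1 3/4 satisfied
(5,1)1 4/7 not
(5,2)2 2/8 not
(5,3)1 3/8 not
(5,4)2 2/5 not
(6,0)2 0/3 not
(6,1)1 2/5 not
(6,2)2 2/5 not
(6,3)2 4/5 satisfied
(6,4)2 2/3 satisfied
Unsatisfied: (0,3), (5,1), (5,2), (5,3), (5,4), (6,0), (6,1), (6,2) — 8 in total.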